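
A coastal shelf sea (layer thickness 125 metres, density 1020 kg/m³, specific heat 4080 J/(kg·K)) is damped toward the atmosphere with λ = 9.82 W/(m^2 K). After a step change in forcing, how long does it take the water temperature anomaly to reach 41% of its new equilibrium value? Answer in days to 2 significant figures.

Areal heat capacity C = ρ c_p D = 1020 × 4080 × 125 = 5.20×10^8 J/(m^2 K).
τ = C / λ = 5.20×10^8 / 9.82 = 5.30×10^7 s.
Fraction reached: 1 − e^(−t/τ) = 0.41 ⇒ t = −τ ln(1 − 0.41) = τ × 0.528.
t = 2.80×10^7 s = 324 days.

320 days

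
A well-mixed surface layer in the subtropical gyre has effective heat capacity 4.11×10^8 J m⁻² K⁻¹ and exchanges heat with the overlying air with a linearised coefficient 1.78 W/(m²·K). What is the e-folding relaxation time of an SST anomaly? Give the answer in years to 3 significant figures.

Areal heat capacity C = 4.11×10^8 J m⁻² K⁻¹ (given).
Relaxation time τ = C / λ = 4.11×10^8 / 1.78 = 2.31×10^8 s.
In years: 2.31×10^8 s / (3.156×10^7 s/year) = 7.32 years.

7.32 years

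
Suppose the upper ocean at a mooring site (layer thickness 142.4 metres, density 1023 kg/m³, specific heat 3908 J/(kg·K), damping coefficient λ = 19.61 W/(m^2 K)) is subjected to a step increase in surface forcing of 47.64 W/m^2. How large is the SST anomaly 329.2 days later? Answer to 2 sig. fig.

1.5 K

Areal heat capacity C = ρ c_p D = 1023 × 3908 × 142.4 = 5.69×10^8 J/(m^2 K).
τ = C / λ = 5.69×10^8 / 19.61 = 2.90×10^7 s.
Equilibrium anomaly ΔT_eq = F / λ = 47.64 / 19.61 = 2.43 K.
t = 329.2 days = 2.84×10^7 s, so t/τ = 0.980.
ΔT(t) = ΔT_eq (1 − e^(−t/τ)) = 2.43 × (1 − e^−0.980) = 1.52 K.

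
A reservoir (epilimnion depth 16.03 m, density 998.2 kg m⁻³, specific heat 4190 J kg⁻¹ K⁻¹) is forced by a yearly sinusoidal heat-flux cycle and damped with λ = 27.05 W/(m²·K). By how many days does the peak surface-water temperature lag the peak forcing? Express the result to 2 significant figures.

27 days

Areal heat capacity C = ρ c_p D = 998.2 × 4190 × 16.03 = 6.70×10^7 J m⁻² K⁻¹.
ω = 2π / 3.15×10^7 s = 1.99×10^-7 s⁻¹.
Phase lag φ = arctan(Cω/λ) = arctan(13.4/27.05) = 0.459 rad.
Time lag = φ / ω = 0.459 / 1.99×10^-7 = 2.30×10^6 s = 26.6 days.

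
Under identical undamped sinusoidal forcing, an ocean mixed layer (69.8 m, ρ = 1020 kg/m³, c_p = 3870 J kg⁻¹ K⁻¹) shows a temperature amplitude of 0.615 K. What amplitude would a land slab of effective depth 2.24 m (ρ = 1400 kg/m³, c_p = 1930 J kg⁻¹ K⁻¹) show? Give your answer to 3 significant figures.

28.0 K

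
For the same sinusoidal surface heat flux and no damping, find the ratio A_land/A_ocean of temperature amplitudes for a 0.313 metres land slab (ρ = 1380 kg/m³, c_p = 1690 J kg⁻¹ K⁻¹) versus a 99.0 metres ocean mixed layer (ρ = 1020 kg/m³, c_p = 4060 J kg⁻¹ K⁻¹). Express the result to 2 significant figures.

560

C_ocean = 1020 × 4060 × 99.0 = 4.10×10^8 J/(m²·K).
C_land = 1380 × 1690 × 0.313 = 7.30×10^5 J/(m²·K).
Undamped amplitude ∝ 1/C, so A_land/A_ocean = C_ocean/C_land = 562.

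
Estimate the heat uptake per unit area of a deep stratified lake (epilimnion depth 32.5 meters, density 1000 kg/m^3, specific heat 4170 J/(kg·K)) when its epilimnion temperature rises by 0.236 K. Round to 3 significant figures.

Areal heat capacity C = ρ c_p D = 1000 × 4170 × 32.5 = 1.36×10^8 J/(m^2 K).
ΔQ = C ΔT = 1.36×10^8 × 0.236 = 3.20×10^7 J/m².

3.20×10^7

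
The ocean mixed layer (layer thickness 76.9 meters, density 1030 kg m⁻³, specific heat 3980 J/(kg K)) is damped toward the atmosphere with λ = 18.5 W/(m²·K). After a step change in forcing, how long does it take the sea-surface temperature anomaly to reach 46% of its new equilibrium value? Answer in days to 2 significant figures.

120 days

Areal heat capacity C = ρ c_p D = 1030 × 3980 × 76.9 = 3.15×10^8 J m⁻² K⁻¹.
τ = C / λ = 3.15×10^8 / 18.5 = 1.70×10^7 s.
Fraction reached: 1 − e^(−t/τ) = 0.46 ⇒ t = −τ ln(1 − 0.46) = τ × 0.616.
t = 1.05×10^7 s = 122 days.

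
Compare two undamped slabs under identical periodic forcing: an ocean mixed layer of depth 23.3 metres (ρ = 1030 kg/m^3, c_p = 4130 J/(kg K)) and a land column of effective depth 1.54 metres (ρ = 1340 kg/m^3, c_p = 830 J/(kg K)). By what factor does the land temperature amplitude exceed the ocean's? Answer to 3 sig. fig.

C_ocean = 1030 × 4130 × 23.3 = 9.91×10^7 J/(m²·K).
C_land = 1340 × 830 × 1.54 = 1.71×10^6 J/(m²·K).
Undamped amplitude ∝ 1/C, so A_land/A_ocean = C_ocean/C_land = 57.9.

57.9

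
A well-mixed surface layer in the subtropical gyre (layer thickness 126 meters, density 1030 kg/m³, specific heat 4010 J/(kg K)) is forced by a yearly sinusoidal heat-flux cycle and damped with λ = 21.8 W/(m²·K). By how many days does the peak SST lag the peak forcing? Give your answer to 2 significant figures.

79 days

Areal heat capacity C = ρ c_p D = 1030 × 4010 × 126 = 5.20×10^8 J m⁻² K⁻¹.
ω = 2π / 3.15×10^7 s = 1.99×10^-7 s⁻¹.
Phase lag φ = arctan(Cω/λ) = arctan(104/21.8) = 1.36 rad.
Time lag = φ / ω = 1.36 / 1.99×10^-7 = 6.84×10^6 s = 79.2 days.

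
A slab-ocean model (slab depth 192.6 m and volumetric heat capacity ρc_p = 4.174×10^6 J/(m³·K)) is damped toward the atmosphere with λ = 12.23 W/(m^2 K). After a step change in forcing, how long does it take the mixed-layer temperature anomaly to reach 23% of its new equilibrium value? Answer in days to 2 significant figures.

Areal heat capacity C = ρc_p × D = 4.174×10^6 × 192.6 = 8.04×10^8 J/(m^2 K).
τ = C / λ = 8.04×10^8 / 12.23 = 6.57×10^7 s.
Fraction reached: 1 − e^(−t/τ) = 0.23 ⇒ t = −τ ln(1 − 0.23) = τ × 0.261.
t = 1.72×10^7 s = 199 days.

200 days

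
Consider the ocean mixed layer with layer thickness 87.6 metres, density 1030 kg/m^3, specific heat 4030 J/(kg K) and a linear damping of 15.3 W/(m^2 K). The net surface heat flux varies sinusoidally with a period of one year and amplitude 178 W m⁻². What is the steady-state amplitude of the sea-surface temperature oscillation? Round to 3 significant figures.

2.40 K

Areal heat capacity C = ρ c_p D = 1030 × 4030 × 87.6 = 3.64×10^8 J m⁻² K⁻¹.
Angular frequency ω = 2π / T = 2π / 3.15×10^7 s = 1.99×10^-7 s⁻¹.
√((Cω)² + λ²) = √((72.4)² + 15.3²) = 74.0 W/(m²·K).
Amplitude A = F₀ / √((Cω)²+λ²) = 178 / 74.0 = 2.40 K.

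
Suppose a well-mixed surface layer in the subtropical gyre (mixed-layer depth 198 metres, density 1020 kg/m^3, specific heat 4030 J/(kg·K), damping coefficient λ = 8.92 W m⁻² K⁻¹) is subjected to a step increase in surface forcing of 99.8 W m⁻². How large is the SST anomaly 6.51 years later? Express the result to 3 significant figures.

10.0 K

Areal heat capacity C = ρ c_p D = 1020 × 4030 × 198 = 8.14×10^8 J/(m²·K).
τ = C / λ = 8.14×10^8 / 8.92 = 9.12×10^7 s.
Equilibrium anomaly ΔT_eq = F / λ = 99.8 / 8.92 = 11.2 K.
t = 6.51 years = 2.05×10^8 s, so t/τ = 2.25.
ΔT(t) = ΔT_eq (1 − e^(−t/τ)) = 11.2 × (1 − e^−2.25) = 10.0 K.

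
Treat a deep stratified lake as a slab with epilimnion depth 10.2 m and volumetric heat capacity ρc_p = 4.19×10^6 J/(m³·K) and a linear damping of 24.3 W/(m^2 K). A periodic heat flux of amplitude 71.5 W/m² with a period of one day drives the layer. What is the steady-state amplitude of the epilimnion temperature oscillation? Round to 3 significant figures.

Areal heat capacity C = ρc_p × D = 4.19×10^6 × 10.2 = 4.27×10^7 J m⁻² K⁻¹.
Angular frequency ω = 2π / T = 2π / 86400 s = 7.27×10^-5 s⁻¹.
√((Cω)² + λ²) = √((3110)² + 24.3²) = 3110 W/(m²·K).
Amplitude A = F₀ / √((Cω)²+λ²) = 71.5 / 3110 = 0.0230 K.

0.0230 K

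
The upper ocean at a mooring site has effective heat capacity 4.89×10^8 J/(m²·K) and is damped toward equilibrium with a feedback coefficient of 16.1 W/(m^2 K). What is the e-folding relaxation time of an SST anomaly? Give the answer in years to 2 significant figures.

Areal heat capacity C = 4.89×10^8 J/(m²·K) (given).
Relaxation time τ = C / λ = 4.89×10^8 / 16.1 = 3.04×10^7 s.
In years: 3.04×10^7 s / (3.156×10^7 s/year) = 0.962 years.

0.96 years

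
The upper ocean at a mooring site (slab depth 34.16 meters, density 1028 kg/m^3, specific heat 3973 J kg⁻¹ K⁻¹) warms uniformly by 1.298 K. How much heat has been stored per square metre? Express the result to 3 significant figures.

1.81×10^8

Areal heat capacity C = ρ c_p D = 1028 × 3973 × 34.16 = 1.40×10^8 J/(m^2 K).
ΔQ = C ΔT = 1.40×10^8 × 1.298 = 1.81×10^8 J/m².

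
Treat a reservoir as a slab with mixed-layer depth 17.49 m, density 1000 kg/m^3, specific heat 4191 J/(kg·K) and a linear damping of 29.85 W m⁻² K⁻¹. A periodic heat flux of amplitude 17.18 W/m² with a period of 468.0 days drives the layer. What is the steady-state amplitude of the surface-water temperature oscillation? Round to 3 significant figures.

0.538 K

Areal heat capacity C = ρ c_p D = 1000 × 4191 × 17.49 = 7.33×10^7 J/(m²·K).
Angular frequency ω = 2π / T = 2π / 4.04×10^7 s = 1.55×10^-7 s⁻¹.
√((Cω)² + λ²) = √((11.4)² + 29.85²) = 31.9 W/(m²·K).
Amplitude A = F₀ / √((Cω)²+λ²) = 17.18 / 31.9 = 0.538 K.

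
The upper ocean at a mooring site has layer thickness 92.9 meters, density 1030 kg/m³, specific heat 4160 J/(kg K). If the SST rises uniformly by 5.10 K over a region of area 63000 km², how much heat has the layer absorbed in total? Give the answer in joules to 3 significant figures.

1.28×10^20 J

Areal heat capacity C = ρ c_p D = 1030 × 4160 × 92.9 = 3.98×10^8 J/(m²·K).
Heat per unit area: q = C ΔT = 3.98×10^8 × 5.10 = 2.03×10^9 J/m².
Total heat: Q = q × A = 2.03×10^9 × (63000 × 10⁶ m²) = 1.28×10^20 J.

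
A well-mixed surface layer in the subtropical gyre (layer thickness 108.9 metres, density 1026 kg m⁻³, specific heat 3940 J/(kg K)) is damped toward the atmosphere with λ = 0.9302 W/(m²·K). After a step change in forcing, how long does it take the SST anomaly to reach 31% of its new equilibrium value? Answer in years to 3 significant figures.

Areal heat capacity C = ρ c_p D = 1026 × 3940 × 108.9 = 4.40×10^8 J/(m²·K).
τ = C / λ = 4.40×10^8 / 0.9302 = 4.73×10^8 s.
Fraction reached: 1 − e^(−t/τ) = 0.31 ⇒ t = −τ ln(1 − 0.31) = τ × 0.371.
t = 1.76×10^8 s = 5.56 years.

5.56 years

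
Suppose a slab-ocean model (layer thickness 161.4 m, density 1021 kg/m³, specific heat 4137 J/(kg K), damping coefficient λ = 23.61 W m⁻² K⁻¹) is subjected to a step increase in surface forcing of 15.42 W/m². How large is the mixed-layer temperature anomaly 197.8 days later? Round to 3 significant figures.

Areal heat capacity C = ρ c_p D = 1021 × 4137 × 161.4 = 6.82×10^8 J/(m^2 K).
τ = C / λ = 6.82×10^8 / 23.61 = 2.89×10^7 s.
Equilibrium anomaly ΔT_eq = F / λ = 15.42 / 23.61 = 0.653 K.
t = 197.8 days = 1.71×10^7 s, so t/τ = 0.592.
ΔT(t) = ΔT_eq (1 − e^(−t/τ)) = 0.653 × (1 − e^−0.592) = 0.292 K.

0.292 K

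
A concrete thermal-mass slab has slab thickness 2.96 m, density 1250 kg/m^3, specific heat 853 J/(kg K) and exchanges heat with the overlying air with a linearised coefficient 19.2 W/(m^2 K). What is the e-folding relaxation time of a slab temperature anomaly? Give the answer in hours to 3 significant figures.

45.7 hours

Areal heat capacity C = ρ c_p D = 1250 × 853 × 2.96 = 3.16×10^6 J m⁻² K⁻¹.
Relaxation time τ = C / λ = 3.16×10^6 / 19.2 = 1.64×10^5 s.
In hours: 1.64×10^5 s / (3600 s/hour) = 45.7 hours.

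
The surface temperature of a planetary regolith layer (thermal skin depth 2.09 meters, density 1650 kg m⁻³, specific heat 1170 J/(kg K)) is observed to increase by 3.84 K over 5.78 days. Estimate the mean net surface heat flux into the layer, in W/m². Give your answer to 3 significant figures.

Areal heat capacity C = ρ c_p D = 1650 × 1170 × 2.09 = 4.03×10^6 J/(m²·K).
Required heat per unit area: Q = C ΔT = 4.03×10^6 × 3.84 = 1.55×10^7 J/m².
Flux F = Q / Δt = 1.55×10^7 / 4.99×10^5 s = 31.0 W/m².

31.0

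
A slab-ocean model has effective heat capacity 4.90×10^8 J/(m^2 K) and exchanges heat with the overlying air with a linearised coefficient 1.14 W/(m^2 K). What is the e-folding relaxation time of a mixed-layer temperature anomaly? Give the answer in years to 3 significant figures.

Areal heat capacity C = 4.90×10^8 J/(m^2 K) (given).
Relaxation time τ = C / λ = 4.90×10^8 / 1.14 = 4.30×10^8 s.
In years: 4.30×10^8 s / (3.156×10^7 s/year) = 13.6 years.

13.6 years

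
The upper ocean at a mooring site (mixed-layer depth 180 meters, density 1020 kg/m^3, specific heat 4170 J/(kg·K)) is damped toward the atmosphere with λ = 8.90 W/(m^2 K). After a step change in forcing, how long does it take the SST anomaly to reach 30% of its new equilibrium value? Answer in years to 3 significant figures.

0.972 years

Areal heat capacity C = ρ c_p D = 1020 × 4170 × 180 = 7.66×10^8 J/(m²·K).
τ = C / λ = 7.66×10^8 / 8.90 = 8.60×10^7 s.
Fraction reached: 1 − e^(−t/τ) = 0.30 ⇒ t = −τ ln(1 − 0.30) = τ × 0.357.
t = 3.07×10^7 s = 0.972 years.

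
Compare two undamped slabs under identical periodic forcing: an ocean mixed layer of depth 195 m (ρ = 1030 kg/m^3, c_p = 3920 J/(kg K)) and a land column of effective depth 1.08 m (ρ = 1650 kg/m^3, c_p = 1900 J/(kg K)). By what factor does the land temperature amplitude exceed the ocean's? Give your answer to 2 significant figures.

230

C_ocean = 1030 × 3920 × 195 = 7.87×10^8 J/(m²·K).
C_land = 1650 × 1900 × 1.08 = 3.39×10^6 J/(m²·K).
Undamped amplitude ∝ 1/C, so A_land/A_ocean = C_ocean/C_land = 233.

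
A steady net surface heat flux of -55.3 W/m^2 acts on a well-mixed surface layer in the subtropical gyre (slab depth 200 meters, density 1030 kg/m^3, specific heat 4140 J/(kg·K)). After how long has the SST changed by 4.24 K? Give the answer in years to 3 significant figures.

Areal heat capacity C = ρ c_p D = 1030 × 4140 × 200 = 8.53×10^8 J/(m²·K).
Time required: Δt = C ΔT / F = 8.53×10^8 × -4.24 / -55.3 = 6.54×10^7 s.
In years: 6.54×10^7 s / (3.156×10^7 s/year) = 2.07 years.

2.07 years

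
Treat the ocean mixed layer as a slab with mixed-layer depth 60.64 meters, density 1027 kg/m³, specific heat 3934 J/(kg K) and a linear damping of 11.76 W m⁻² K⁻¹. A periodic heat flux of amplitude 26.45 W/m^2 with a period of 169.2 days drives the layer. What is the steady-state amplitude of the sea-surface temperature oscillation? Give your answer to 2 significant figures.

Areal heat capacity C = ρ c_p D = 1027 × 3934 × 60.64 = 2.45×10^8 J m⁻² K⁻¹.
Angular frequency ω = 2π / T = 2π / 1.46×10^7 s = 4.30×10^-7 s⁻¹.
√((Cω)² + λ²) = √((105)² + 11.76²) = 106 W/(m²·K).
Amplitude A = F₀ / √((Cω)²+λ²) = 26.45 / 106 = 0.250 K.

0.25 K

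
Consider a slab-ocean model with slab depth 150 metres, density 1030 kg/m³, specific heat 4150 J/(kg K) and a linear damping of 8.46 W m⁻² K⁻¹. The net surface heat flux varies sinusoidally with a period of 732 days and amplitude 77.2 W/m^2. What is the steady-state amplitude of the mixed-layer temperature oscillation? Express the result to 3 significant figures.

1.20 K

Areal heat capacity C = ρ c_p D = 1030 × 4150 × 150 = 6.41×10^8 J m⁻² K⁻¹.
Angular frequency ω = 2π / T = 2π / 6.32×10^7 s = 9.93×10^-8 s⁻¹.
√((Cω)² + λ²) = √((63.7)² + 8.46²) = 64.3 W/(m²·K).
Amplitude A = F₀ / √((Cω)²+λ²) = 77.2 / 64.3 = 1.20 K.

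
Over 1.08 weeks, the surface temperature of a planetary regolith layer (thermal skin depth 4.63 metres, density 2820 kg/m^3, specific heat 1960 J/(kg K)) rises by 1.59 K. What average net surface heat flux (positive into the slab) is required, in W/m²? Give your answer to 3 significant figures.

Areal heat capacity C = ρ c_p D = 2820 × 1960 × 4.63 = 2.56×10^7 J m⁻² K⁻¹.
Required heat per unit area: Q = C ΔT = 2.56×10^7 × 1.59 = 4.07×10^7 J/m².
Flux F = Q / Δt = 4.07×10^7 / 6.53×10^5 s = 62.3 W/m².

62.3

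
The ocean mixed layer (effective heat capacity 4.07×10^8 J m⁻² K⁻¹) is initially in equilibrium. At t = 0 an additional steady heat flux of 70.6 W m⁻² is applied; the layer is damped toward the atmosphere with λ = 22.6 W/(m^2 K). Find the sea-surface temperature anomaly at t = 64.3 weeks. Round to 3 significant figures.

Areal heat capacity C = 4.07×10^8 J m⁻² K⁻¹ (given).
τ = C / λ = 4.07×10^8 / 22.6 = 1.80×10^7 s.
Equilibrium anomaly ΔT_eq = F / λ = 70.6 / 22.6 = 3.12 K.
t = 64.3 weeks = 3.89×10^7 s, so t/τ = 2.16.
ΔT(t) = ΔT_eq (1 − e^(−t/τ)) = 3.12 × (1 − e^−2.16) = 2.76 K.

2.76 K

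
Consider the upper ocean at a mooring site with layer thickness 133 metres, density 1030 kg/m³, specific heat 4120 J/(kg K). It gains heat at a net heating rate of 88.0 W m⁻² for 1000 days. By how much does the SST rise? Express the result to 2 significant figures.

13 K

Areal heat capacity C = ρ c_p D = 1030 × 4120 × 133 = 5.64×10^8 J/(m²·K).
Net heat input Q = F Δt = 88.0 × (1000 days × 86400 s/day) = 7.60×10^9 J/m².
ΔT = Q / C = 7.60×10^9 / 5.64×10^8 = 13.5 K.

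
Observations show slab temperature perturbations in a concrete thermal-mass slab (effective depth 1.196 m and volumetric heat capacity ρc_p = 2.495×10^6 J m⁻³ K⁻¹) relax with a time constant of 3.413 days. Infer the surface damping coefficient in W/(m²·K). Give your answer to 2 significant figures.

10

Areal heat capacity C = ρc_p × D = 2.495×10^6 × 1.196 = 2.98×10^6 J/(m^2 K).
τ = 3.413 days = 2.95×10^5 s.
λ = C / τ = 2.98×10^6 / 2.95×10^5 = 10.1 W/(m²·K).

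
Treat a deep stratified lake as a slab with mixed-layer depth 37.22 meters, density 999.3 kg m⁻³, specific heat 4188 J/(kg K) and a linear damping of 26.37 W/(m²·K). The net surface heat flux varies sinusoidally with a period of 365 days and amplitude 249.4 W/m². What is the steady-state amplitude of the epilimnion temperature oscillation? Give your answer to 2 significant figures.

6.1 K

Areal heat capacity C = ρ c_p D = 999.3 × 4188 × 37.22 = 1.56×10^8 J/(m²·K).
Angular frequency ω = 2π / T = 2π / 3.15×10^7 s = 1.99×10^-7 s⁻¹.
√((Cω)² + λ²) = √((31.0)² + 26.37²) = 40.7 W/(m²·K).
Amplitude A = F₀ / √((Cω)²+λ²) = 249.4 / 40.7 = 6.12 K.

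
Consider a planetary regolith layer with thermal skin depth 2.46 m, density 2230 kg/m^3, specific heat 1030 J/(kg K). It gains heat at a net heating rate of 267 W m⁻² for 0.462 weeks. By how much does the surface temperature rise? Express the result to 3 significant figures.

Areal heat capacity C = ρ c_p D = 2230 × 1030 × 2.46 = 5.65×10^6 J/(m^2 K).
Net heat input Q = F Δt = 267 × (0.462 weeks × 6.048×10^5 s/week) = 7.46×10^7 J/m².
ΔT = Q / C = 7.46×10^7 / 5.65×10^6 = 13.2 K.

13.2 K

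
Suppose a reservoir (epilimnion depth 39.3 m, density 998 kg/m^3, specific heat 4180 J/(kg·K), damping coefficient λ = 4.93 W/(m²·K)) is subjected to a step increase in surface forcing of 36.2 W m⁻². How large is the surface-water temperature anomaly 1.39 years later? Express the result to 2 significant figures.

Areal heat capacity C = ρ c_p D = 998 × 4180 × 39.3 = 1.64×10^8 J m⁻² K⁻¹.
τ = C / λ = 1.64×10^8 / 4.93 = 3.33×10^7 s.
Equilibrium anomaly ΔT_eq = F / λ = 36.2 / 4.93 = 7.34 K.
t = 1.39 years = 4.39×10^7 s, so t/τ = 1.32.
ΔT(t) = ΔT_eq (1 − e^(−t/τ)) = 7.34 × (1 − e^−1.32) = 5.38 K.

5.4 K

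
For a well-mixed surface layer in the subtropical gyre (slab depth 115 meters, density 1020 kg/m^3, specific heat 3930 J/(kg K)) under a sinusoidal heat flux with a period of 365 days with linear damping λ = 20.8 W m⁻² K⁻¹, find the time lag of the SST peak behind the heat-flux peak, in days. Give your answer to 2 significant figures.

78 days

Areal heat capacity C = ρ c_p D = 1020 × 3930 × 115 = 4.61×10^8 J/(m^2 K).
ω = 2π / 3.15×10^7 s = 1.99×10^-7 s⁻¹.
Phase lag φ = arctan(Cω/λ) = arctan(91.8/20.8) = 1.35 rad.
Time lag = φ / ω = 1.35 / 1.99×10^-7 = 6.77×10^6 s = 78.3 days.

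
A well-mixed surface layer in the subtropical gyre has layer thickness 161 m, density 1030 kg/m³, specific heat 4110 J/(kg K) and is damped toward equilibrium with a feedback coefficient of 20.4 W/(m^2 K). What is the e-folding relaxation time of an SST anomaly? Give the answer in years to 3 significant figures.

Areal heat capacity C = ρ c_p D = 1030 × 4110 × 161 = 6.82×10^8 J m⁻² K⁻¹.
Relaxation time τ = C / λ = 6.82×10^8 / 20.4 = 3.34×10^7 s.
In years: 3.34×10^7 s / (3.156×10^7 s/year) = 1.06 years.

1.06 years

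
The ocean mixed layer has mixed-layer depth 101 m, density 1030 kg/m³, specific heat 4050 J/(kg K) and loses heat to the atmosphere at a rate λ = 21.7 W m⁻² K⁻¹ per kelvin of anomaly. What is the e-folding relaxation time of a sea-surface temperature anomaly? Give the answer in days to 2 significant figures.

220 days

Areal heat capacity C = ρ c_p D = 1030 × 4050 × 101 = 4.21×10^8 J/(m²·K).
Relaxation time τ = C / λ = 4.21×10^8 / 21.7 = 1.94×10^7 s.
In days: 1.94×10^7 s / (86400 s/day) = 225 days.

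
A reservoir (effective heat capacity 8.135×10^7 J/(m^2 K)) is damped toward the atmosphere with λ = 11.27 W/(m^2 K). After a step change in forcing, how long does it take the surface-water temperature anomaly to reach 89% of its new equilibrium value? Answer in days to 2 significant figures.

180 days

Areal heat capacity C = 8.135×10^7 J/(m^2 K) (given).
τ = C / λ = 8.14×10^7 / 11.27 = 7.22×10^6 s.
Fraction reached: 1 − e^(−t/τ) = 0.89 ⇒ t = −τ ln(1 − 0.89) = τ × 2.21.
t = 1.59×10^7 s = 184 days.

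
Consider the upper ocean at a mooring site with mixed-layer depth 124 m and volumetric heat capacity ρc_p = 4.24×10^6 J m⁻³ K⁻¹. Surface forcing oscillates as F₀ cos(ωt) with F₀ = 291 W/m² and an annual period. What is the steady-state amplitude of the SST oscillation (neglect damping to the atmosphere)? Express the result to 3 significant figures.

2.78 K

Areal heat capacity C = ρc_p × D = 4.24×10^6 × 124 = 5.26×10^8 J/(m^2 K).
Angular frequency ω = 2π / T = 2π / 3.15×10^7 s = 1.99×10^-7 s⁻¹.
Cω = 5.26×10^8 × 1.99×10^-7 = 105 W/(m²·K).
Amplitude A = F₀ / (Cω) = 291 / 105 = 2.78 K.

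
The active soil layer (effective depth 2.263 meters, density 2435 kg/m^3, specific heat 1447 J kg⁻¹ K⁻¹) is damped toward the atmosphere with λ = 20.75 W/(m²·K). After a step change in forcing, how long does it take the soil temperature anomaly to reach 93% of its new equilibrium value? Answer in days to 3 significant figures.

11.8 days

Areal heat capacity C = ρ c_p D = 2435 × 1447 × 2.263 = 7.97×10^6 J/(m²·K).
τ = C / λ = 7.97×10^6 / 20.75 = 3.84×10^5 s.
Fraction reached: 1 − e^(−t/τ) = 0.93 ⇒ t = −τ ln(1 − 0.93) = τ × 2.66.
t = 1.02×10^6 s = 11.8 days.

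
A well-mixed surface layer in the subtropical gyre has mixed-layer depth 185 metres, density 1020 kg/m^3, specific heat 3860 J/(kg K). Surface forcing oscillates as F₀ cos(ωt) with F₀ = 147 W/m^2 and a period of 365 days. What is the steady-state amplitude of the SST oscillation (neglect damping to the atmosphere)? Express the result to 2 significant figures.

1.0 K

Areal heat capacity C = ρ c_p D = 1020 × 3860 × 185 = 7.28×10^8 J/(m^2 K).
Angular frequency ω = 2π / T = 2π / 3.15×10^7 s = 1.99×10^-7 s⁻¹.
Cω = 7.28×10^8 × 1.99×10^-7 = 145 W/(m²·K).
Amplitude A = F₀ / (Cω) = 147 / 145 = 1.01 K.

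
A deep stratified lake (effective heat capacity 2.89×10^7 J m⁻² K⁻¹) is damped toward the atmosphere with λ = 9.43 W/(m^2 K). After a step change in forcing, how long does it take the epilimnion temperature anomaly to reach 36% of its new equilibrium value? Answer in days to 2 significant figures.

16 days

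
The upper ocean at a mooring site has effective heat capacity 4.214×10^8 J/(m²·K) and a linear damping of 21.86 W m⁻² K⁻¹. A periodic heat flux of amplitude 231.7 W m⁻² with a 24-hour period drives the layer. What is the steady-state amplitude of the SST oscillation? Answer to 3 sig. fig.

Areal heat capacity C = 4.214×10^8 J/(m²·K) (given).
Angular frequency ω = 2π / T = 2π / 86400 s = 7.27×10^-5 s⁻¹.
√((Cω)² + λ²) = √((30600)² + 21.86²) = 30600 W/(m²·K).
Amplitude A = F₀ / √((Cω)²+λ²) = 231.7 / 30600 = 0.00756 K.

0.00756 K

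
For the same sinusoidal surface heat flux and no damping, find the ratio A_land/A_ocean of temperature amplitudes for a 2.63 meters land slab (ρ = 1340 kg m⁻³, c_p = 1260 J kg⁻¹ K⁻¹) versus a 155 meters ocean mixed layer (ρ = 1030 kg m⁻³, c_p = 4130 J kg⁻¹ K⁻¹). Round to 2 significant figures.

C_ocean = 1030 × 4130 × 155 = 6.59×10^8 J/(m²·K).
C_land = 1340 × 1260 × 2.63 = 4.44×10^6 J/(m²·K).
Undamped amplitude ∝ 1/C, so A_land/A_ocean = C_ocean/C_land = 148.

150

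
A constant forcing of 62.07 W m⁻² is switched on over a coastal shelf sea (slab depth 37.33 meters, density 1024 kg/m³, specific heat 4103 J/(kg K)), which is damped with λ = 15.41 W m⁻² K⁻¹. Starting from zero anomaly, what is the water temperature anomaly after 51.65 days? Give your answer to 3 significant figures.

1.43 K

Areal heat capacity C = ρ c_p D = 1024 × 4103 × 37.33 = 1.57×10^8 J/(m²·K).
τ = C / λ = 1.57×10^8 / 15.41 = 1.02×10^7 s.
Equilibrium anomaly ΔT_eq = F / λ = 62.07 / 15.41 = 4.03 K.
t = 51.65 days = 4.46×10^6 s, so t/τ = 0.438.
ΔT(t) = ΔT_eq (1 − e^(−t/τ)) = 4.03 × (1 − e^−0.438) = 1.43 K.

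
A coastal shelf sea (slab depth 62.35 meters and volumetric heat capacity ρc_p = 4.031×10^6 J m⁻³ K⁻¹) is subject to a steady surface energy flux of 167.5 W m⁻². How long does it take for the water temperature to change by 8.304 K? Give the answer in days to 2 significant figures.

140 days

Areal heat capacity C = ρc_p × D = 4.031×10^6 × 62.35 = 2.51×10^8 J/(m^2 K).
Time required: Δt = C ΔT / F = 2.51×10^8 × 8.304 / 167.5 = 1.25×10^7 s.
In days: 1.25×10^7 s / (86400 s/day) = 144 days.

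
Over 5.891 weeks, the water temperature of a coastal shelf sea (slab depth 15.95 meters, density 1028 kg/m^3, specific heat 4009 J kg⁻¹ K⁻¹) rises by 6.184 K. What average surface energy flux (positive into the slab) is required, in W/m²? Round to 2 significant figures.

Areal heat capacity C = ρ c_p D = 1028 × 4009 × 15.95 = 6.57×10^7 J/(m^2 K).
Required heat per unit area: Q = C ΔT = 6.57×10^7 × 6.184 = 4.06×10^8 J/m².
Flux F = Q / Δt = 4.06×10^8 / 3.56×10^6 s = 114 W/m².

110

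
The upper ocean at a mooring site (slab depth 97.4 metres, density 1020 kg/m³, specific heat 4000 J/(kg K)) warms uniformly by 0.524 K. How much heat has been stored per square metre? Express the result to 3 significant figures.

Areal heat capacity C = ρ c_p D = 1020 × 4000 × 97.4 = 3.97×10^8 J/(m^2 K).
ΔQ = C ΔT = 3.97×10^8 × 0.524 = 2.08×10^8 J/m².

2.08×10^8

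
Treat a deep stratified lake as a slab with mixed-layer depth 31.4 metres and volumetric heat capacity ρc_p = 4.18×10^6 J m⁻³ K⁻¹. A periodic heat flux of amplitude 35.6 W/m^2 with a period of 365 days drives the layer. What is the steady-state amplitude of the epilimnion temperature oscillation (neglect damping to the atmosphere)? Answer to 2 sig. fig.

1.4 K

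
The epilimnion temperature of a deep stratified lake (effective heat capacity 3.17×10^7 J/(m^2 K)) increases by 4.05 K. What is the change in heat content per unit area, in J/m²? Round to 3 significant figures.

1.28×10^8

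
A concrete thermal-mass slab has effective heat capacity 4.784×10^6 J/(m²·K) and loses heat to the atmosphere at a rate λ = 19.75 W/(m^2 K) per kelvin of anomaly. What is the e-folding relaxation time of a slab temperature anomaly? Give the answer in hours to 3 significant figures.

67.3 hours

Areal heat capacity C = 4.784×10^6 J/(m²·K) (given).
Relaxation time τ = C / λ = 4.78×10^6 / 19.75 = 2.42×10^5 s.
In hours: 2.42×10^5 s / (3600 s/hour) = 67.3 hours.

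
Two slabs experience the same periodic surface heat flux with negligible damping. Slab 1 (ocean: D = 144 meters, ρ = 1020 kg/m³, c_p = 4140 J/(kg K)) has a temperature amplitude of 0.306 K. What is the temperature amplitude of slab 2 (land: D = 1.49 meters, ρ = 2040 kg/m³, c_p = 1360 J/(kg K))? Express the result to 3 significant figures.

45.0 K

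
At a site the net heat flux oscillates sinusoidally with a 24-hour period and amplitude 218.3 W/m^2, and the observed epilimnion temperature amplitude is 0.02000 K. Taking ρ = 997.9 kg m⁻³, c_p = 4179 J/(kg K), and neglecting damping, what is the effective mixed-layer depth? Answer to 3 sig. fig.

36.0 m

ω = 2π / 86400 s = 7.27×10^-5 s⁻¹.
Required C = F₀ / (A ω) = 218.3 / (0.02000 × 7.27×10^-5) = 1.50×10^8 J/(m²·K).
D = C / (ρ c_p) = 1.50×10^8 / (997.9 × 4179) = 36.0 m.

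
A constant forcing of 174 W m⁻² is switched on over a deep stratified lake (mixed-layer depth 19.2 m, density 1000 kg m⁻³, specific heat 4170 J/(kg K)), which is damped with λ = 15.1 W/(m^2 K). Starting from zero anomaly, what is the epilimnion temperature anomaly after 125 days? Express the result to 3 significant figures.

Areal heat capacity C = ρ c_p D = 1000 × 4170 × 19.2 = 8.01×10^7 J/(m^2 K).
τ = C / λ = 8.01×10^7 / 15.1 = 5.30×10^6 s.
Equilibrium anomaly ΔT_eq = F / λ = 174 / 15.1 = 11.5 K.
t = 125 days = 1.08×10^7 s, so t/τ = 2.04.
ΔT(t) = ΔT_eq (1 − e^(−t/τ)) = 11.5 × (1 − e^−2.04) = 10.0 K.

10.0 K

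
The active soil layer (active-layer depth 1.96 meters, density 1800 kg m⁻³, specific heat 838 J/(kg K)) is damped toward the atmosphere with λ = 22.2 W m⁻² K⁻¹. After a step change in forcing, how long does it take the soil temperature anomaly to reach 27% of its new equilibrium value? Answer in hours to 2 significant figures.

Areal heat capacity C = ρ c_p D = 1800 × 838 × 1.96 = 2.96×10^6 J/(m^2 K).
τ = C / λ = 2.96×10^6 / 22.2 = 1.33×10^5 s.
Fraction reached: 1 − e^(−t/τ) = 0.27 ⇒ t = −τ ln(1 − 0.27) = τ × 0.315.
t = 41900 s = 11.6 hours.

12 hours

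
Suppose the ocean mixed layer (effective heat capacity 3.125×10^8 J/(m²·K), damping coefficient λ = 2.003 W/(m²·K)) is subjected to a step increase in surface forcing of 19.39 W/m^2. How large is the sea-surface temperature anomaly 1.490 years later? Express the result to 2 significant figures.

2.5 K

Areal heat capacity C = 3.125×10^8 J/(m²·K) (given).
τ = C / λ = 3.12×10^8 / 2.003 = 1.56×10^8 s.
Equilibrium anomaly ΔT_eq = F / λ = 19.39 / 2.003 = 9.68 K.
t = 1.490 years = 4.70×10^7 s, so t/τ = 0.301.
ΔT(t) = ΔT_eq (1 − e^(−t/τ)) = 9.68 × (1 − e^−0.301) = 2.52 K.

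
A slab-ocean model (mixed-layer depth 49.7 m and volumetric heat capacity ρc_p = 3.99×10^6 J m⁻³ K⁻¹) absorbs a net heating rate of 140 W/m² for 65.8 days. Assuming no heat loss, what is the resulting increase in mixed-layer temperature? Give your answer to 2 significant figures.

Areal heat capacity C = ρc_p × D = 3.99×10^6 × 49.7 = 1.98×10^8 J/(m^2 K).
Net heat input Q = F Δt = 140 × (65.8 days × 86400 s/day) = 7.96×10^8 J/m².
ΔT = Q / C = 7.96×10^8 / 1.98×10^8 = 4.01 K.

4.0 K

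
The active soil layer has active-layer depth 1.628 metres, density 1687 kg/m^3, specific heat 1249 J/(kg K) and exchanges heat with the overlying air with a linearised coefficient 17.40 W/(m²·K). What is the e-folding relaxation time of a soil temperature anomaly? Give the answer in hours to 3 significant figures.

54.8 hours

Areal heat capacity C = ρ c_p D = 1687 × 1249 × 1.628 = 3.43×10^6 J m⁻² K⁻¹.
Relaxation time τ = C / λ = 3.43×10^6 / 17.40 = 1.97×10^5 s.
In hours: 1.97×10^5 s / (3600 s/hour) = 54.8 hours.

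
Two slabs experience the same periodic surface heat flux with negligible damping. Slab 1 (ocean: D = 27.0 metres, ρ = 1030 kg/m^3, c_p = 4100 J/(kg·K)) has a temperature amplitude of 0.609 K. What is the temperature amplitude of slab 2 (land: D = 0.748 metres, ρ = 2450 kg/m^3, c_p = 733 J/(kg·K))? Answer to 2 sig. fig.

52 K

C_ocean = 1.14×10^8 J/(m²·K); C_land = 1.34×10^6 J/(m²·K).
A ∝ 1/C ⇒ A_land = A_ocean × C_ocean/C_land = 0.609 × 84.9 = 51.7 K.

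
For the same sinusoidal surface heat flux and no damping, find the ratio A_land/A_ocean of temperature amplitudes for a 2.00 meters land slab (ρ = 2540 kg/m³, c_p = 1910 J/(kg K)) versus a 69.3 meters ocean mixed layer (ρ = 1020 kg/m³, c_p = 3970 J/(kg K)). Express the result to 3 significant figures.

28.9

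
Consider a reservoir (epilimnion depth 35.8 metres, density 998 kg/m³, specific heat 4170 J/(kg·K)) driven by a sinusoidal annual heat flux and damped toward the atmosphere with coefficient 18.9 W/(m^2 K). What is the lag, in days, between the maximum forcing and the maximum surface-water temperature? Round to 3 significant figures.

Areal heat capacity C = ρ c_p D = 998 × 4170 × 35.8 = 1.49×10^8 J/(m²·K).
ω = 2π / 3.15×10^7 s = 1.99×10^-7 s⁻¹.
Phase lag φ = arctan(Cω/λ) = arctan(29.7/18.9) = 1.00 rad.
Time lag = φ / ω = 1.00 / 1.99×10^-7 = 5.04×10^6 s = 58.3 days.

58.3 days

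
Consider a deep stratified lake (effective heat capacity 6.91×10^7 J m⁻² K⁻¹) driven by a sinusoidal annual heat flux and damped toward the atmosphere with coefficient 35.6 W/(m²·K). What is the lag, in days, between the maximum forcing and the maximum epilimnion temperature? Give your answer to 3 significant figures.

Areal heat capacity C = 6.91×10^7 J m⁻² K⁻¹ (given).
ω = 2π / 3.15×10^7 s = 1.99×10^-7 s⁻¹.
Phase lag φ = arctan(Cω/λ) = arctan(13.8/35.6) = 0.369 rad.
Time lag = φ / ω = 0.369 / 1.99×10^-7 = 1.85×10^6 s = 21.4 days.

21.4 days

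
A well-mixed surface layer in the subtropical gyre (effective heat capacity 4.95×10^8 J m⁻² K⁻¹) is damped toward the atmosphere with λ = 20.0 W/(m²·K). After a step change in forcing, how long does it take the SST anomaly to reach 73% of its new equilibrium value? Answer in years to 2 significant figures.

Areal heat capacity C = 4.95×10^8 J m⁻² K⁻¹ (given).
τ = C / λ = 4.95×10^8 / 20.0 = 2.48×10^7 s.
Fraction reached: 1 − e^(−t/τ) = 0.73 ⇒ t = −τ ln(1 − 0.73) = τ × 1.31.
t = 3.24×10^7 s = 1.03 years.

1.0 years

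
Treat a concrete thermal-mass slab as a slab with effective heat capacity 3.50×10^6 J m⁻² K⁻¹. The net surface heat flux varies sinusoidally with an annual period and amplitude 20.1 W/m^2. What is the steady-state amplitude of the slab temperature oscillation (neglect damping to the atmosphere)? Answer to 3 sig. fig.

28.8 K

Areal heat capacity C = 3.50×10^6 J m⁻² K⁻¹ (given).
Angular frequency ω = 2π / T = 2π / 3.15×10^7 s = 1.99×10^-7 s⁻¹.
Cω = 3.50×10^6 × 1.99×10^-7 = 0.697 W/(m²·K).
Amplitude A = F₀ / (Cω) = 20.1 / 0.697 = 28.8 K.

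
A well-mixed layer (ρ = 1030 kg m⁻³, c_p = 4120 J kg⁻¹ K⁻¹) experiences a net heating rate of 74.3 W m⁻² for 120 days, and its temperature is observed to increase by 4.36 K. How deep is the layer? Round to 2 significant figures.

Heat input Q = F Δt = 74.3 × 1.04×10^7 s = 7.70×10^8 J/m².
Required areal heat capacity C = Q / ΔT = 1.77×10^8 J/(m²·K).
Depth D = C / (ρ c_p) = 1.77×10^8 / (1030 × 4120) = 41.6 m.

42 m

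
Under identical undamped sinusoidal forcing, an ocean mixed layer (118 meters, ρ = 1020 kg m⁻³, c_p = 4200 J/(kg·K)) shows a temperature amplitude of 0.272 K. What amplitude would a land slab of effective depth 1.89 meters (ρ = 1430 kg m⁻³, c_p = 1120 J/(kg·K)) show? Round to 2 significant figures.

C_ocean = 5.06×10^8 J/(m²·K); C_land = 3.03×10^6 J/(m²·K).
A ∝ 1/C ⇒ A_land = A_ocean × C_ocean/C_land = 0.272 × 167 = 45.4 K.

45 K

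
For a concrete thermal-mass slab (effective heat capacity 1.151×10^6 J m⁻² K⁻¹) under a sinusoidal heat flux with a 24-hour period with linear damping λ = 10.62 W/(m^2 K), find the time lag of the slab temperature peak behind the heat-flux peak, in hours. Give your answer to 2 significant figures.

5.5 hours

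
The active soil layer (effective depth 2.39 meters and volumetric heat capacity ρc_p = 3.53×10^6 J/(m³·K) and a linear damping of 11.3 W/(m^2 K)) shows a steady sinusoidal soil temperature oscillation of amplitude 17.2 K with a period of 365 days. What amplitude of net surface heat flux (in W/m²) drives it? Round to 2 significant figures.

200

Areal heat capacity C = ρc_p × D = 3.53×10^6 × 2.39 = 8.44×10^6 J/(m²·K).
ω = 2π / 3.15×10^7 s = 1.99×10^-7 s⁻¹.
√((Cω)² + λ²) = √((1.68)² + 11.3²) = 11.4 W/(m²·K).
F₀ = A × √((Cω)²+λ²) = 17.2 × 11.4 = 196 W/m².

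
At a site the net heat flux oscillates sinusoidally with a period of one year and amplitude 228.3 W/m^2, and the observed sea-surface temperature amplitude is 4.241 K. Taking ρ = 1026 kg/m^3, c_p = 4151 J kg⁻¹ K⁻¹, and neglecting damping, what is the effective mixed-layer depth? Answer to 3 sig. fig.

63.4 m

ω = 2π / 3.15×10^7 s = 1.99×10^-7 s⁻¹.
Required C = F₀ / (A ω) = 228.3 / (4.241 × 1.99×10^-7) = 2.70×10^8 J/(m²·K).
D = C / (ρ c_p) = 2.70×10^8 / (1026 × 4151) = 63.4 m.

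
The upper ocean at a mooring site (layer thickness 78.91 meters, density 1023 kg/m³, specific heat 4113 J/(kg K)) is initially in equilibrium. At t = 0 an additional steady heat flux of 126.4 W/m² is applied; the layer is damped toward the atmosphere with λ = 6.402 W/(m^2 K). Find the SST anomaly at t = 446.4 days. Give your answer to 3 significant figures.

Areal heat capacity C = ρ c_p D = 1023 × 4113 × 78.91 = 3.32×10^8 J/(m^2 K).
τ = C / λ = 3.32×10^8 / 6.402 = 5.19×10^7 s.
Equilibrium anomaly ΔT_eq = F / λ = 126.4 / 6.402 = 19.7 K.
t = 446.4 days = 3.86×10^7 s, so t/τ = 0.744.
ΔT(t) = ΔT_eq (1 − e^(−t/τ)) = 19.7 × (1 − e^−0.744) = 10.4 K.

10.4 K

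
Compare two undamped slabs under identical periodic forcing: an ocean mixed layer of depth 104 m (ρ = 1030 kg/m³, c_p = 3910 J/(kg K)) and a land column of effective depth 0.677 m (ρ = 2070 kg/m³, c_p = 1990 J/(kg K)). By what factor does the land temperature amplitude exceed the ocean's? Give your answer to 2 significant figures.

C_ocean = 1030 × 3910 × 104 = 4.19×10^8 J/(m²·K).
C_land = 2070 × 1990 × 0.677 = 2.79×10^6 J/(m²·K).
Undamped amplitude ∝ 1/C, so A_land/A_ocean = C_ocean/C_land = 150.

150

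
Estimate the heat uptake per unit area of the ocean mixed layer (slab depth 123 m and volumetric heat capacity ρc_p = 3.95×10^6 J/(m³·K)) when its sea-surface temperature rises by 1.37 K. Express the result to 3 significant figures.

Areal heat capacity C = ρc_p × D = 3.95×10^6 × 123 = 4.86×10^8 J m⁻² K⁻¹.
ΔQ = C ΔT = 4.86×10^8 × 1.37 = 6.66×10^8 J/m².

6.66×10^8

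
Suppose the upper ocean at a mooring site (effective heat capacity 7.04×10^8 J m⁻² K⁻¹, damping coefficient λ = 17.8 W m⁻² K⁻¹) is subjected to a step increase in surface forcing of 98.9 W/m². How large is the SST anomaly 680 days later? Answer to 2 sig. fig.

Areal heat capacity C = 7.04×10^8 J m⁻² K⁻¹ (given).
τ = C / λ = 7.04×10^8 / 17.8 = 3.96×10^7 s.
Equilibrium anomaly ΔT_eq = F / λ = 98.9 / 17.8 = 5.56 K.
t = 680 days = 5.88×10^7 s, so t/τ = 1.49.
ΔT(t) = ΔT_eq (1 − e^(−t/τ)) = 5.56 × (1 − e^−1.49) = 4.30 K.

4.3 K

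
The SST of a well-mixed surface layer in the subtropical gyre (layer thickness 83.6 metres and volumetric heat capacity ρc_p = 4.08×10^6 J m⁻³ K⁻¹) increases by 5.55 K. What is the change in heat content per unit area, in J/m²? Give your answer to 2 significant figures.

Areal heat capacity C = ρc_p × D = 4.08×10^6 × 83.6 = 3.41×10^8 J m⁻² K⁻¹.
ΔQ = C ΔT = 3.41×10^8 × 5.55 = 1.89×10^9 J/m².

1.9×10^9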